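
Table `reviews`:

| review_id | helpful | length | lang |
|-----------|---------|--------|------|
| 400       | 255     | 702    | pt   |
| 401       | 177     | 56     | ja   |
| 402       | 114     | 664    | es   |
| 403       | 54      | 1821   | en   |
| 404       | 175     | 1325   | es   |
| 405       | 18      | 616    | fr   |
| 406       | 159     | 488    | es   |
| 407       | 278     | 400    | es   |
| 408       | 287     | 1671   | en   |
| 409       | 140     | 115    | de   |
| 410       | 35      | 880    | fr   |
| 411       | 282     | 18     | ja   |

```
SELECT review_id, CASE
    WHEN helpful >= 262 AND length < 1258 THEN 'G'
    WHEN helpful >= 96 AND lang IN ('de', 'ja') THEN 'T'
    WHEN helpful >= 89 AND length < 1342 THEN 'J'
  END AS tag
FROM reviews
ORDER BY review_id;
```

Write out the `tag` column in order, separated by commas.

J, T, J, NULL, J, NULL, J, G, NULL, T, NULL, G

review_id=400: helpful >= 89 AND length < 1342 → J
review_id=401: helpful >= 96 AND lang IN ('de', 'ja') → T
review_id=402: helpful >= 89 AND length < 1342 → J
review_id=403: (no match → NULL) → NULL
review_id=404: helpful >= 89 AND length < 1342 → J
review_id=405: (no match → NULL) → NULL
review_id=406: helpful >= 89 AND length < 1342 → J
review_id=407: helpful >= 262 AND length < 1258 → G
review_id=408: (no match → NULL) → NULL
review_id=409: helpful >= 96 AND lang IN ('de', 'ja') → T
review_id=410: (no match → NULL) → NULL
review_id=411: helpful >= 262 AND length < 1258 → G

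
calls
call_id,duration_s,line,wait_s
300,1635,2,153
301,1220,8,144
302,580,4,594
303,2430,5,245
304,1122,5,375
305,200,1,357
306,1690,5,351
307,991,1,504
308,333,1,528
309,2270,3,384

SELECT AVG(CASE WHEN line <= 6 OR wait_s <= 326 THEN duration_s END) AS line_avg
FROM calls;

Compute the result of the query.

1247.1

call_id=300: ✓ → 1635
call_id=301: ✓ → 1220
call_id=302: ✓ → 580
call_id=303: ✓ → 2430
call_id=304: ✓ → 1122
call_id=305: ✓ → 200
call_id=306: ✓ → 1690
call_id=307: ✓ → 991
call_id=308: ✓ → 333
call_id=309: ✓ → 2270
line_avg = (1635 + 1220 + 580 + 2430 + 1122 + 200 + 1690 + 991 + 333 + 2270) / 10 = 1247.1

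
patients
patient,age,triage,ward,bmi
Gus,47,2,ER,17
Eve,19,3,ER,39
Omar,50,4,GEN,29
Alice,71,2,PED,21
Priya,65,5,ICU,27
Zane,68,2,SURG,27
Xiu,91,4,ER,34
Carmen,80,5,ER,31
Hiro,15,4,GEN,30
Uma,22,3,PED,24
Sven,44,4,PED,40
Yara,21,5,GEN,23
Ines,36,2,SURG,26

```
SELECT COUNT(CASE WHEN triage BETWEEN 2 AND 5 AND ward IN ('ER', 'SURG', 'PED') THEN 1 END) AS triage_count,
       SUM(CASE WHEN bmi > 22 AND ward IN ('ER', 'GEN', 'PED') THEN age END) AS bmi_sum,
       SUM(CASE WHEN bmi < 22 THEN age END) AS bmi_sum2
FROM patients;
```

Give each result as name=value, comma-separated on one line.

triage_count=9, bmi_sum=342, bmi_sum2=118

[triage_count: triage BETWEEN 2 AND 5 AND ward IN ('ER', 'SURG', 'PED')]
patient=Gus: ✓ → 1
patient=Eve: ✓ → 1
patient=Omar: ✗
patient=Alice: ✓ → 1
patient=Priya: ✗
patient=Zane: ✓ → 1
patient=Xiu: ✓ → 1
patient=Carmen: ✓ → 1
patient=Hiro: ✗
patient=Uma: ✓ → 1
patient=Sven: ✓ → 1
patient=Yara: ✗
patient=Ines: ✓ → 1
triage_count = COUNT(1, 1, 1, 1, 1, 1, 1, 1, 1) = 9
—
[bmi_sum: bmi > 22 AND ward IN ('ER', 'GEN', 'PED')]
patient=Gus: ✗
patient=Eve: ✓ → 19
patient=Omar: ✓ → 50
patient=Alice: ✗
patient=Priya: ✗
patient=Zane: ✗
patient=Xiu: ✓ → 91
patient=Carmen: ✓ → 80
patient=Hiro: ✓ → 15
patient=Uma: ✓ → 22
patient=Sven: ✓ → 44
patient=Yara: ✓ → 21
patient=Ines: ✗
bmi_sum = 19 + 50 + 91 + 80 + 15 + 22 + 44 + 21 = 342
—
[bmi_sum2: bmi < 22]
patient=Gus: ✓ → 47
patient=Eve: ✗
patient=Omar: ✗
patient=Alice: ✓ → 71
patient=Priya: ✗
patient=Zane: ✗
patient=Xiu: ✗
patient=Carmen: ✗
patient=Hiro: ✗
patient=Uma: ✗
patient=Sven: ✗
patient=Yara: ✗
patient=Ines: ✗
bmi_sum2 = 47 + 71 = 118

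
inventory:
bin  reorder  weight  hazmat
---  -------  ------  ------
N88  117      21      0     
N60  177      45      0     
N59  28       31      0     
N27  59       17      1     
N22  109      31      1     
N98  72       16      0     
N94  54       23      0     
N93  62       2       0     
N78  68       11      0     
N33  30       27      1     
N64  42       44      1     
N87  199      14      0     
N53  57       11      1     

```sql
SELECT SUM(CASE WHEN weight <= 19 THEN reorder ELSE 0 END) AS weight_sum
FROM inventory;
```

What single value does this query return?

bin=N88: ✗
bin=N60: ✗
bin=N59: ✗
bin=N27: ✓ → 59
bin=N22: ✗
bin=N98: ✓ → 72
bin=N94: ✗
bin=N93: ✓ → 62
bin=N78: ✓ → 68
bin=N33: ✗
bin=N64: ✗
bin=N87: ✓ → 199
bin=N53: ✓ → 57
weight_sum = 59 + 72 + 62 + 68 + 199 + 57 = 517

517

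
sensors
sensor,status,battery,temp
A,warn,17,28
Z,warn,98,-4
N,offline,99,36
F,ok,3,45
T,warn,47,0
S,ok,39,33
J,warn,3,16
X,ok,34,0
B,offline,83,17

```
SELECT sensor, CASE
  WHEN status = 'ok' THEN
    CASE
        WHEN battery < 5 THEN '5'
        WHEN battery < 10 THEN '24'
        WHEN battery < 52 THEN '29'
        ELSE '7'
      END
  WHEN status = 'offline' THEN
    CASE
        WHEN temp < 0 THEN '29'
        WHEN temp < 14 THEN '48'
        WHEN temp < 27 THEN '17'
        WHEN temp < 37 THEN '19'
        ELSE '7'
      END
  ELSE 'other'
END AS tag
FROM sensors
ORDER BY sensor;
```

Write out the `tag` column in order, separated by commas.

sensor=A: status='warn' → outer ELSE → other
sensor=B: status='offline' → inner[temp < 27] → 17
sensor=F: status='ok' → inner[battery < 5] → 5
sensor=J: status='warn' → outer ELSE → other
sensor=N: status='offline' → inner[temp < 37] → 19
sensor=S: status='ok' → inner[battery < 52] → 29
sensor=T: status='warn' → outer ELSE → other
sensor=X: status='ok' → inner[battery < 52] → 29
sensor=Z: status='warn' → outer ELSE → other

other, 17, 5, other, 19, 29, other, 29, other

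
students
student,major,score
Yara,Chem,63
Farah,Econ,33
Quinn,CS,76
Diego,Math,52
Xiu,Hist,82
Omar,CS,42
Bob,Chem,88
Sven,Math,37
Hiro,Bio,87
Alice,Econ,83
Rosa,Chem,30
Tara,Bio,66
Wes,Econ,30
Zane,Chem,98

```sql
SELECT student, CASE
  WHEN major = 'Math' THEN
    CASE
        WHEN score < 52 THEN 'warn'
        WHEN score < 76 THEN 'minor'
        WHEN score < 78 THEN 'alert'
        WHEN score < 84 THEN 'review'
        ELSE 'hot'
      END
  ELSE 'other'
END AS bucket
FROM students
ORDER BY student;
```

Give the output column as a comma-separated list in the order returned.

other, other, minor, other, other, other, other, other, warn, other, other, other, other, other

student=Alice: major='Econ' → outer ELSE → other
student=Bob: major='Chem' → outer ELSE → other
student=Diego: major='Math' → inner[score < 76] → minor
student=Farah: major='Econ' → outer ELSE → other
student=Hiro: major='Bio' → outer ELSE → other
student=Omar: major='CS' → outer ELSE → other
student=Quinn: major='CS' → outer ELSE → other
student=Rosa: major='Chem' → outer ELSE → other
student=Sven: major='Math' → inner[score < 52] → warn
student=Tara: major='Bio' → outer ELSE → other
student=Wes: major='Econ' → outer ELSE → other
student=Xiu: major='Hist' → outer ELSE → other
student=Yara: major='Chem' → outer ELSE → other
student=Zane: major='Chem' → outer ELSE → other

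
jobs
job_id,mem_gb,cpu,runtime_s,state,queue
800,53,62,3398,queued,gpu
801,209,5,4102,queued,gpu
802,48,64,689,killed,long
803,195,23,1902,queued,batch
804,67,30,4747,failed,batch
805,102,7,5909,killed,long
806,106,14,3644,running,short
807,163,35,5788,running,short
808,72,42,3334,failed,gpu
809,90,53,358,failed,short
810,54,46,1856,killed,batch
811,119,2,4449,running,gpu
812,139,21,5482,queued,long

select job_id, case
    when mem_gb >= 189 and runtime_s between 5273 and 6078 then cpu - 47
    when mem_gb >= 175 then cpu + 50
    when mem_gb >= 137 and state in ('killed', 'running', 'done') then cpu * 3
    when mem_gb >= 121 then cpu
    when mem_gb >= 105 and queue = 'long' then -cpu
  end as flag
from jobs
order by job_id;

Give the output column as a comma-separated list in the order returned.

NULL, 55, NULL, 73, NULL, NULL, NULL, 105, NULL, NULL, NULL, NULL, 21

job_id=800: (no match → NULL) → NULL
job_id=801: mem_gb >= 175 → 55
job_id=802: (no match → NULL) → NULL
job_id=803: mem_gb >= 175 → 73
job_id=804: (no match → NULL) → NULL
job_id=805: (no match → NULL) → NULL
job_id=806: (no match → NULL) → NULL
job_id=807: mem_gb >= 137 and state in ('killed', 'running', 'done') → 105
job_id=808: (no match → NULL) → NULL
job_id=809: (no match → NULL) → NULL
job_id=810: (no match → NULL) → NULL
job_id=811: (no match → NULL) → NULL
job_id=812: mem_gb >= 121 → 21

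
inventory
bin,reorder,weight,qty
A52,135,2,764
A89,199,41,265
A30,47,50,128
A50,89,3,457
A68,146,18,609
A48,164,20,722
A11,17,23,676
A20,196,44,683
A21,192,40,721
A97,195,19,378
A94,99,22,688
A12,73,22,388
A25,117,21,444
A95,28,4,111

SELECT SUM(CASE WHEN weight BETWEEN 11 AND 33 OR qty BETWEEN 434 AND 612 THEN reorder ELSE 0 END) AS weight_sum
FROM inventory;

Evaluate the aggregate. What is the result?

bin=A52: ✗
bin=A89: ✗
bin=A30: ✗
bin=A50: ✓ → 89
bin=A68: ✓ → 146
bin=A48: ✓ → 164
bin=A11: ✓ → 17
bin=A20: ✗
bin=A21: ✗
bin=A97: ✓ → 195
bin=A94: ✓ → 99
bin=A12: ✓ → 73
bin=A25: ✓ → 117
bin=A95: ✗
weight_sum = 89 + 146 + 164 + 17 + 195 + 99 + 73 + 117 = 900

900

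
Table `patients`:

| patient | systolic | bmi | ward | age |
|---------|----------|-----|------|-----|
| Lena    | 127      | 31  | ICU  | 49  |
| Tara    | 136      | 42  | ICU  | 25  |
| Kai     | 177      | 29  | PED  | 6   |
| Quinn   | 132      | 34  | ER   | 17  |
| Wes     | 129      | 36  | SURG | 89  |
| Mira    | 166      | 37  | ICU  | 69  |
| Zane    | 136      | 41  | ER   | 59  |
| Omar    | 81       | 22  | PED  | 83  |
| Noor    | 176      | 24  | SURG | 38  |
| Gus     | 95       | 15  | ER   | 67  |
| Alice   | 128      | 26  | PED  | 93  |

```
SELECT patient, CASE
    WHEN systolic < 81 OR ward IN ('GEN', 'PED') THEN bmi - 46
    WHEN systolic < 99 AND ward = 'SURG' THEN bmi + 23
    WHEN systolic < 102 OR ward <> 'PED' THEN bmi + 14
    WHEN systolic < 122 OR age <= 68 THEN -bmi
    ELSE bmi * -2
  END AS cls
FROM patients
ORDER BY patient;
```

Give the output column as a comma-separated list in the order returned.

-20, 29, -17, 45, 51, 38, -24, 48, 56, 50, 55

patient=Alice: systolic < 81 OR ward IN ('GEN', 'PED') → -20
patient=Gus: systolic < 102 OR ward <> 'PED' → 29
patient=Kai: systolic < 81 OR ward IN ('GEN', 'PED') → -17
patient=Lena: systolic < 102 OR ward <> 'PED' → 45
patient=Mira: systolic < 102 OR ward <> 'PED' → 51
patient=Noor: systolic < 102 OR ward <> 'PED' → 38
patient=Omar: systolic < 81 OR ward IN ('GEN', 'PED') → -24
patient=Quinn: systolic < 102 OR ward <> 'PED' → 48
patient=Tara: systolic < 102 OR ward <> 'PED' → 56
patient=Wes: systolic < 102 OR ward <> 'PED' → 50
patient=Zane: systolic < 102 OR ward <> 'PED' → 55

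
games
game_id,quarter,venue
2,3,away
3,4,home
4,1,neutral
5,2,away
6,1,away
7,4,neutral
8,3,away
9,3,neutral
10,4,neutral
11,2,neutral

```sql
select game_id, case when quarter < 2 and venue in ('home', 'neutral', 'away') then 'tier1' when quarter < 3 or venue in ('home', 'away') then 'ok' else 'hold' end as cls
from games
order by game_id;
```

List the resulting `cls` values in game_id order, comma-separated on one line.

ok, ok, tier1, ok, tier1, hold, ok, hold, hold, ok

game_id=2: quarter < 3 or venue in ('home', 'away') → ok
game_id=3: quarter < 3 or venue in ('home', 'away') → ok
game_id=4: quarter < 2 and venue in ('home', 'neutral', 'away') → tier1
game_id=5: quarter < 3 or venue in ('home', 'away') → ok
game_id=6: quarter < 2 and venue in ('home', 'neutral', 'away') → tier1
game_id=7: ELSE → hold
game_id=8: quarter < 3 or venue in ('home', 'away') → ok
game_id=9: ELSE → hold
game_id=10: ELSE → hold
game_id=11: quarter < 3 or venue in ('home', 'away') → ok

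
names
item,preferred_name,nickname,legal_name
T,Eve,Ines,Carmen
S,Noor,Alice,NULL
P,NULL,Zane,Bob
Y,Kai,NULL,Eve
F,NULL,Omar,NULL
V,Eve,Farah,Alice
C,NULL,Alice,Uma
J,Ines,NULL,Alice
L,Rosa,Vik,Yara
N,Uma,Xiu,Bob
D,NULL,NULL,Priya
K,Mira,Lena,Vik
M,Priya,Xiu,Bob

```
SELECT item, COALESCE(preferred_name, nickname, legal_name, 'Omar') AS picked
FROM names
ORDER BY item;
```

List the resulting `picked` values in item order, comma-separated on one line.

Alice, Priya, Omar, Ines, Mira, Rosa, Priya, Uma, Zane, Noor, Eve, Eve, Kai

item=C: preferred_name=NULL, nickname=Alice → Alice
item=D: preferred_name=NULL, nickname=NULL, legal_name=Priya → Priya
item=F: preferred_name=NULL, nickname=Omar → Omar
item=J: preferred_name=Ines → Ines
item=K: preferred_name=Mira → Mira
item=L: preferred_name=Rosa → Rosa
item=M: preferred_name=Priya → Priya
item=N: preferred_name=Uma → Uma
item=P: preferred_name=NULL, nickname=Zane → Zane
item=S: preferred_name=Noor → Noor
item=T: preferred_name=Eve → Eve
item=V: preferred_name=Eve → Eve
item=Y: preferred_name=Kai → Kai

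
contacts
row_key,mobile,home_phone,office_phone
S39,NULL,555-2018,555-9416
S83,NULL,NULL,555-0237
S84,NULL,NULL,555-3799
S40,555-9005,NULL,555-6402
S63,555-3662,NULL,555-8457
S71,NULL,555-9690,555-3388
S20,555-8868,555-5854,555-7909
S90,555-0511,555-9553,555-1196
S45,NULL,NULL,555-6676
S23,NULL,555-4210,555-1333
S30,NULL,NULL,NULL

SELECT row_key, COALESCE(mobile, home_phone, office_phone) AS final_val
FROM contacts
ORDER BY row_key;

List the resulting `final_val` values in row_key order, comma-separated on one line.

555-8868, 555-4210, NULL, 555-2018, 555-9005, 555-6676, 555-3662, 555-9690, 555-0237, 555-3799, 555-0511

row_key=S20: mobile=555-8868 → 555-8868
row_key=S23: mobile=NULL, home_phone=555-4210 → 555-4210
row_key=S30: mobile=NULL, home_phone=NULL, office_phone=NULL (all NULL) → NULL
row_key=S39: mobile=NULL, home_phone=555-2018 → 555-2018
row_key=S40: mobile=555-9005 → 555-9005
row_key=S45: mobile=NULL, home_phone=NULL, office_phone=555-6676 → 555-6676
row_key=S63: mobile=555-3662 → 555-3662
row_key=S71: mobile=NULL, home_phone=555-9690 → 555-9690
row_key=S83: mobile=NULL, home_phone=NULL, office_phone=555-0237 → 555-0237
row_key=S84: mobile=NULL, home_phone=NULL, office_phone=555-3799 → 555-3799
row_key=S90: mobile=555-0511 → 555-0511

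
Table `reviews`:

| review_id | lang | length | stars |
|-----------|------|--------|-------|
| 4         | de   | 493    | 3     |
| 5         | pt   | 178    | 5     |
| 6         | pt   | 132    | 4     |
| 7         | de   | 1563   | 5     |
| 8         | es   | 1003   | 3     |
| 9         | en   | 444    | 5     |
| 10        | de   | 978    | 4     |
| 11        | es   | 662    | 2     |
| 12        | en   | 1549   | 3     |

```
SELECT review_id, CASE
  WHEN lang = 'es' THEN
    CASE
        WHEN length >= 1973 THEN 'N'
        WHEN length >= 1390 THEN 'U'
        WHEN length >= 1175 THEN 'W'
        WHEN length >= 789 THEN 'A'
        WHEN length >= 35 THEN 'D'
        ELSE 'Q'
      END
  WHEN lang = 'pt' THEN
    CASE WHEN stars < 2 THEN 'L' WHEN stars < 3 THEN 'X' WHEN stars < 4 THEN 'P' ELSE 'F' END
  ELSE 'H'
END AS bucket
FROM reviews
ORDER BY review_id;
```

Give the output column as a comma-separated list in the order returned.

review_id=4: lang='de' → outer ELSE → H
review_id=5: lang='pt' → inner[ELSE] → F
review_id=6: lang='pt' → inner[ELSE] → F
review_id=7: lang='de' → outer ELSE → H
review_id=8: lang='es' → inner[length >= 789] → A
review_id=9: lang='en' → outer ELSE → H
review_id=10: lang='de' → outer ELSE → H
review_id=11: lang='es' → inner[length >= 35] → D
review_id=12: lang='en' → outer ELSE → H

H, F, F, H, A, H, H, D, H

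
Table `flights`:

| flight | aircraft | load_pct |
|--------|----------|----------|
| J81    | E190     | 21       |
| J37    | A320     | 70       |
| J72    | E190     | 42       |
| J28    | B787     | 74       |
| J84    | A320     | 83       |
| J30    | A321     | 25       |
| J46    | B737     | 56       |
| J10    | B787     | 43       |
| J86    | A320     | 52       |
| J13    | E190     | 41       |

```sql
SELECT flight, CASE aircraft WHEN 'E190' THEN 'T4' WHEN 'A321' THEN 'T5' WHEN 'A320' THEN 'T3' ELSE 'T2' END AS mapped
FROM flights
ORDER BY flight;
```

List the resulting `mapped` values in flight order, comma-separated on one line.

T2, T4, T2, T5, T3, T2, T4, T4, T3, T3

flight=J10: ELSE → T2
flight=J13: aircraft='E190' → T4
flight=J28: ELSE → T2
flight=J30: aircraft='A321' → T5
flight=J37: aircraft='A320' → T3
flight=J46: ELSE → T2
flight=J72: aircraft='E190' → T4
flight=J81: aircraft='E190' → T4
flight=J84: aircraft='A320' → T3
flight=J86: aircraft='A320' → T3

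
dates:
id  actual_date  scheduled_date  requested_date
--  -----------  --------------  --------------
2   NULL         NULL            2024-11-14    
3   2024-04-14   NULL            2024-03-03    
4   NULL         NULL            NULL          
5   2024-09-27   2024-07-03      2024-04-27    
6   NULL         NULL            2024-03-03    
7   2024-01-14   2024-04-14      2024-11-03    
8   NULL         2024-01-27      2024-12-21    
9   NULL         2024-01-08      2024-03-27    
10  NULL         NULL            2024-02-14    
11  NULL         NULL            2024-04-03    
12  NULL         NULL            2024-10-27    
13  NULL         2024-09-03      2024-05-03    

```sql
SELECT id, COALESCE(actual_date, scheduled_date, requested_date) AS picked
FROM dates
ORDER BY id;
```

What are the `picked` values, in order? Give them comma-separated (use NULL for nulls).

2024-11-14, 2024-04-14, NULL, 2024-09-27, 2024-03-03, 2024-01-14, 2024-01-27, 2024-01-08, 2024-02-14, 2024-04-03, 2024-10-27, 2024-09-03

id=2: actual_date=NULL, scheduled_date=NULL, requested_date=2024-11-14 → 2024-11-14
id=3: actual_date=2024-04-14 → 2024-04-14
id=4: actual_date=NULL, scheduled_date=NULL, requested_date=NULL (all NULL) → NULL
id=5: actual_date=2024-09-27 → 2024-09-27
id=6: actual_date=NULL, scheduled_date=NULL, requested_date=2024-03-03 → 2024-03-03
id=7: actual_date=2024-01-14 → 2024-01-14
id=8: actual_date=NULL, scheduled_date=2024-01-27 → 2024-01-27
id=9: actual_date=NULL, scheduled_date=2024-01-08 → 2024-01-08
id=10: actual_date=NULL, scheduled_date=NULL, requested_date=2024-02-14 → 2024-02-14
id=11: actual_date=NULL, scheduled_date=NULL, requested_date=2024-04-03 → 2024-04-03
id=12: actual_date=NULL, scheduled_date=NULL, requested_date=2024-10-27 → 2024-10-27
id=13: actual_date=NULL, scheduled_date=2024-09-03 → 2024-09-03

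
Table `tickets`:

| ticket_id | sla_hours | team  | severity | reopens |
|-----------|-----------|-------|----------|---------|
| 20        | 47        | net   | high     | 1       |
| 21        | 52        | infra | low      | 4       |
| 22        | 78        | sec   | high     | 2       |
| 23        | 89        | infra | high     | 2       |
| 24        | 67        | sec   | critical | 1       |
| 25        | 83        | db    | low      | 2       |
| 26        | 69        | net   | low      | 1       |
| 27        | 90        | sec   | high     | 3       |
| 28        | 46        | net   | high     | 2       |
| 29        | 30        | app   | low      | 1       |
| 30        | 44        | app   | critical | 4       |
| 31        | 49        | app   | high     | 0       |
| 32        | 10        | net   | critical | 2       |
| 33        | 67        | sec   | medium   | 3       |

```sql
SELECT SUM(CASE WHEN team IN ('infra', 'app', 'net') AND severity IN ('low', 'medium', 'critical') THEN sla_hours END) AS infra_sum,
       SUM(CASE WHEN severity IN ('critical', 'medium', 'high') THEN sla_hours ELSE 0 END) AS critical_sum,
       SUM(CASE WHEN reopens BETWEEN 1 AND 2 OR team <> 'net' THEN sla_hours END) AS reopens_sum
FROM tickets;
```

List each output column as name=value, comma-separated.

[infra_sum: team IN ('infra', 'app', 'net') AND severity IN ('low', 'medium', 'critical')]
ticket_id=20: ✗
ticket_id=21: ✓ → 52
ticket_id=22: ✗
ticket_id=23: ✗
ticket_id=24: ✗
ticket_id=25: ✗
ticket_id=26: ✓ → 69
ticket_id=27: ✗
ticket_id=28: ✗
ticket_id=29: ✓ → 30
ticket_id=30: ✓ → 44
ticket_id=31: ✗
ticket_id=32: ✓ → 10
ticket_id=33: ✗
infra_sum = 52 + 69 + 30 + 44 + 10 = 205
—
[critical_sum: severity IN ('critical', 'medium', 'high')]
ticket_id=20: ✓ → 47
ticket_id=21: ✗
ticket_id=22: ✓ → 78
ticket_id=23: ✓ → 89
ticket_id=24: ✓ → 67
ticket_id=25: ✗
ticket_id=26: ✗
ticket_id=27: ✓ → 90
ticket_id=28: ✓ → 46
ticket_id=29: ✗
ticket_id=30: ✓ → 44
ticket_id=31: ✓ → 49
ticket_id=32: ✓ → 10
ticket_id=33: ✓ → 67
critical_sum = 47 + 78 + 89 + 67 + 90 + 46 + 44 + 49 + 10 + 67 = 587
—
[reopens_sum: reopens BETWEEN 1 AND 2 OR team <> 'net']
ticket_id=20: ✓ → 47
ticket_id=21: ✓ → 52
ticket_id=22: ✓ → 78
ticket_id=23: ✓ → 89
ticket_id=24: ✓ → 67
ticket_id=25: ✓ → 83
ticket_id=26: ✓ → 69
ticket_id=27: ✓ → 90
ticket_id=28: ✓ → 46
ticket_id=29: ✓ → 30
ticket_id=30: ✓ → 44
ticket_id=31: ✓ → 49
ticket_id=32: ✓ → 10
ticket_id=33: ✓ → 67
reopens_sum = 47 + 52 + 78 + 89 + 67 + 83 + 69 + 90 + 46 + 30 + 44 + 49 + 10 + 67 = 821

infra_sum=205, critical_sum=587, reopens_sum=821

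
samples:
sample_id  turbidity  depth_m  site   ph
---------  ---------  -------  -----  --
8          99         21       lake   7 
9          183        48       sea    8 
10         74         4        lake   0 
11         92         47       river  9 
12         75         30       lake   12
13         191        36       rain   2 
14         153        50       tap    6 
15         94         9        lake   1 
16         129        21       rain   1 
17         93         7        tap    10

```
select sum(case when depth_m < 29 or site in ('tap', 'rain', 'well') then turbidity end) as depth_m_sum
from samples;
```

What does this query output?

sample_id=8: ✓ → 99
sample_id=9: ✗
sample_id=10: ✓ → 74
sample_id=11: ✗
sample_id=12: ✗
sample_id=13: ✓ → 191
sample_id=14: ✓ → 153
sample_id=15: ✓ → 94
sample_id=16: ✓ → 129
sample_id=17: ✓ → 93
depth_m_sum = 99 + 74 + 191 + 153 + 94 + 129 + 93 = 833

833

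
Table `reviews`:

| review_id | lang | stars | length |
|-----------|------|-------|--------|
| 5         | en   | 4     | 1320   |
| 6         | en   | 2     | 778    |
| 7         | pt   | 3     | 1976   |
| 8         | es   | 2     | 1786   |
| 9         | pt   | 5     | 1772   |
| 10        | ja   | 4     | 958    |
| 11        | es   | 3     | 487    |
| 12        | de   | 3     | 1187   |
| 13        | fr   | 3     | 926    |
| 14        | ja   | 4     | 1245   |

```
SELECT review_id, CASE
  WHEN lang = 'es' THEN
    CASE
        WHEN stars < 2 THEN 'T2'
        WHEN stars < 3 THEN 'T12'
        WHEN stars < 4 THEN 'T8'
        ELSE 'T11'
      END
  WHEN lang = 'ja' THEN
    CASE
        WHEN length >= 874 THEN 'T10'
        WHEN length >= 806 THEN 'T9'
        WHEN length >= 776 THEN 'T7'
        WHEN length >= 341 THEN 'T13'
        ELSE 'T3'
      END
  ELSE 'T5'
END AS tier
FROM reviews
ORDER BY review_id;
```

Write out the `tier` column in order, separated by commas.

T5, T5, T5, T12, T5, T10, T8, T5, T5, T10

review_id=5: lang='en' → outer ELSE → T5
review_id=6: lang='en' → outer ELSE → T5
review_id=7: lang='pt' → outer ELSE → T5
review_id=8: lang='es' → inner[stars < 3] → T12
review_id=9: lang='pt' → outer ELSE → T5
review_id=10: lang='ja' → inner[length >= 874] → T10
review_id=11: lang='es' → inner[stars < 4] → T8
review_id=12: lang='de' → outer ELSE → T5
review_id=13: lang='fr' → outer ELSE → T5
review_id=14: lang='ja' → inner[length >= 874] → T10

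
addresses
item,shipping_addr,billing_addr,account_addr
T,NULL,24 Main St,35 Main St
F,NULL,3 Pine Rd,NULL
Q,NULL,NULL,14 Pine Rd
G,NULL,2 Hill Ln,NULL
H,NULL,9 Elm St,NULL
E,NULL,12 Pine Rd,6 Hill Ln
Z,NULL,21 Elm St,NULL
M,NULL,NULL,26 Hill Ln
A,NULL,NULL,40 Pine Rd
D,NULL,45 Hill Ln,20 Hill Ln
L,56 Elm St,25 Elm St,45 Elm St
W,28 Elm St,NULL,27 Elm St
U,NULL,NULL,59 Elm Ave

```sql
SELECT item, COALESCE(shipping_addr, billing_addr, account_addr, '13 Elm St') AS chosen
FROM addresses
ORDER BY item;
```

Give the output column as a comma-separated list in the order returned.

40 Pine Rd, 45 Hill Ln, 12 Pine Rd, 3 Pine Rd, 2 Hill Ln, 9 Elm St, 56 Elm St, 26 Hill Ln, 14 Pine Rd, 24 Main St, 59 Elm Ave, 28 Elm St, 21 Elm St

item=A: shipping_addr=NULL, billing_addr=NULL, account_addr=40 Pine Rd → 40 Pine Rd
item=D: shipping_addr=NULL, billing_addr=45 Hill Ln → 45 Hill Ln
item=E: shipping_addr=NULL, billing_addr=12 Pine Rd → 12 Pine Rd
item=F: shipping_addr=NULL, billing_addr=3 Pine Rd → 3 Pine Rd
item=G: shipping_addr=NULL, billing_addr=2 Hill Ln → 2 Hill Ln
item=H: shipping_addr=NULL, billing_addr=9 Elm St → 9 Elm St
item=L: shipping_addr=56 Elm St → 56 Elm St
item=M: shipping_addr=NULL, billing_addr=NULL, account_addr=26 Hill Ln → 26 Hill Ln
item=Q: shipping_addr=NULL, billing_addr=NULL, account_addr=14 Pine Rd → 14 Pine Rd
item=T: shipping_addr=NULL, billing_addr=24 Main St → 24 Main St
item=U: shipping_addr=NULL, billing_addr=NULL, account_addr=59 Elm Ave → 59 Elm Ave
item=W: shipping_addr=28 Elm St → 28 Elm St
item=Z: shipping_addr=NULL, billing_addr=21 Elm St → 21 Elm St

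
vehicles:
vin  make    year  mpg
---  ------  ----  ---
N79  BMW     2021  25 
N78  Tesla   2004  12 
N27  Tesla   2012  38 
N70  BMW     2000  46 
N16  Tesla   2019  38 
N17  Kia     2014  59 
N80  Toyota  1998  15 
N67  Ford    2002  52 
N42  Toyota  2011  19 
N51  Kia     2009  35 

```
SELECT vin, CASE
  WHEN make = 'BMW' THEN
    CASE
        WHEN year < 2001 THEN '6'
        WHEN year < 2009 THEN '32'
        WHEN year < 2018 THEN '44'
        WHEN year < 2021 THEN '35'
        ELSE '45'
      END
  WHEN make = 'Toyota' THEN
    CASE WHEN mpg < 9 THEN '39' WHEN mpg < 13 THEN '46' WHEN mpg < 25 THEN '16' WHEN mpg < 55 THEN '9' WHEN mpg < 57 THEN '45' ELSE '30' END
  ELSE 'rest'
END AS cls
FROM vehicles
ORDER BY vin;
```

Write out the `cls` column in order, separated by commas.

rest, rest, rest, 16, rest, rest, 6, rest, 45, 16

vin=N16: make='Tesla' → outer ELSE → rest
vin=N17: make='Kia' → outer ELSE → rest
vin=N27: make='Tesla' → outer ELSE → rest
vin=N42: make='Toyota' → inner[mpg < 25] → 16
vin=N51: make='Kia' → outer ELSE → rest
vin=N67: make='Ford' → outer ELSE → rest
vin=N70: make='BMW' → inner[year < 2001] → 6
vin=N78: make='Tesla' → outer ELSE → rest
vin=N79: make='BMW' → inner[ELSE] → 45
vin=N80: make='Toyota' → inner[mpg < 25] → 16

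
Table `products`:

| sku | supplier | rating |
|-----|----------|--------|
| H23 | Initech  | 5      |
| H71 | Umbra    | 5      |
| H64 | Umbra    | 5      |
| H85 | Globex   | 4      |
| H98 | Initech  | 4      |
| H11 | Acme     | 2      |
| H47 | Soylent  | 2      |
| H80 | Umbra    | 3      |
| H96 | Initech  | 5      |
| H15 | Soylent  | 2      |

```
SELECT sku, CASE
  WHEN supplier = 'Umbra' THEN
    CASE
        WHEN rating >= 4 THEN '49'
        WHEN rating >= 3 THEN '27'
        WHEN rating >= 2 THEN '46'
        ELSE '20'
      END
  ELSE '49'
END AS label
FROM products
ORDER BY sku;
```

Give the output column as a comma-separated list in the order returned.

sku=H11: supplier='Acme' → outer ELSE → 49
sku=H15: supplier='Soylent' → outer ELSE → 49
sku=H23: supplier='Initech' → outer ELSE → 49
sku=H47: supplier='Soylent' → outer ELSE → 49
sku=H64: supplier='Umbra' → inner[rating >= 4] → 49
sku=H71: supplier='Umbra' → inner[rating >= 4] → 49
sku=H80: supplier='Umbra' → inner[rating >= 3] → 27
sku=H85: supplier='Globex' → outer ELSE → 49
sku=H96: supplier='Initech' → outer ELSE → 49
sku=H98: supplier='Initech' → outer ELSE → 49

49, 49, 49, 49, 49, 49, 27, 49, 49, 49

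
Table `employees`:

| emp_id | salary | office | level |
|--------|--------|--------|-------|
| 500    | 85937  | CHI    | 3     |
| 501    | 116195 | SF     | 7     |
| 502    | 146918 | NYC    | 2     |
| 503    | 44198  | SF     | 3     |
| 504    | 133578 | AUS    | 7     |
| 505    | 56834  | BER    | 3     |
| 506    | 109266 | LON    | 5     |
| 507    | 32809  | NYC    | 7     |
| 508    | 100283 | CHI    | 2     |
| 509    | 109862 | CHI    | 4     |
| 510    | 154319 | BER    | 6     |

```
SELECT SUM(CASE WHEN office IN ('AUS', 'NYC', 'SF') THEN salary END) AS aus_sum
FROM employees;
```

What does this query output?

emp_id=500: ✗
emp_id=501: ✓ → 116195
emp_id=502: ✓ → 146918
emp_id=503: ✓ → 44198
emp_id=504: ✓ → 133578
emp_id=505: ✗
emp_id=506: ✗
emp_id=507: ✓ → 32809
emp_id=508: ✗
emp_id=509: ✗
emp_id=510: ✗
aus_sum = 116195 + 146918 + 44198 + 133578 + 32809 = 473698

473698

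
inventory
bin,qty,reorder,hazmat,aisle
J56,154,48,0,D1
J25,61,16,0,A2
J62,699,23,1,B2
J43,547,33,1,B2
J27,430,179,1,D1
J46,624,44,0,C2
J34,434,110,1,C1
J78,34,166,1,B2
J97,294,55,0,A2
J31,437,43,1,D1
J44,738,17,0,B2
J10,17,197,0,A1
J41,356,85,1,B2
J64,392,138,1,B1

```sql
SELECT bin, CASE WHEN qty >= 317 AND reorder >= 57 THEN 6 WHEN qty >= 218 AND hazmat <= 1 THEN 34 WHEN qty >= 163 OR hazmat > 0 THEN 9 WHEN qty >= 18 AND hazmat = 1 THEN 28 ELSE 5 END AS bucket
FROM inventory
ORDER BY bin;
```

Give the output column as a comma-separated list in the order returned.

bin=J10: ELSE → 5
bin=J25: ELSE → 5
bin=J27: qty >= 317 AND reorder >= 57 → 6
bin=J31: qty >= 218 AND hazmat <= 1 → 34
bin=J34: qty >= 317 AND reorder >= 57 → 6
bin=J41: qty >= 317 AND reorder >= 57 → 6
bin=J43: qty >= 218 AND hazmat <= 1 → 34
bin=J44: qty >= 218 AND hazmat <= 1 → 34
bin=J46: qty >= 218 AND hazmat <= 1 → 34
bin=J56: ELSE → 5
bin=J62: qty >= 218 AND hazmat <= 1 → 34
bin=J64: qty >= 317 AND reorder >= 57 → 6
bin=J78: qty >= 163 OR hazmat > 0 → 9
bin=J97: qty >= 218 AND hazmat <= 1 → 34

5, 5, 6, 34, 6, 6, 34, 34, 34, 5, 34, 6, 9, 34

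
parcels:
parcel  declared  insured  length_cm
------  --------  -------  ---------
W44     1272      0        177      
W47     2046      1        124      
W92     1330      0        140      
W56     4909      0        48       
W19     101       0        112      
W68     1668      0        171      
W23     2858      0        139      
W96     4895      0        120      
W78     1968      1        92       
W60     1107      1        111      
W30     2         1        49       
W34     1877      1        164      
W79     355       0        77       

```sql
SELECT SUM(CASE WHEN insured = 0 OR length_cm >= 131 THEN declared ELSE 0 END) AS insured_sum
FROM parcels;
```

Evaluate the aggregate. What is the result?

19265

parcel=W44: ✓ → 1272
parcel=W47: ✗
parcel=W92: ✓ → 1330
parcel=W56: ✓ → 4909
parcel=W19: ✓ → 101
parcel=W68: ✓ → 1668
parcel=W23: ✓ → 2858
parcel=W96: ✓ → 4895
parcel=W78: ✗
parcel=W60: ✗
parcel=W30: ✗
parcel=W34: ✓ → 1877
parcel=W79: ✓ → 355
insured_sum = 1272 + 1330 + 4909 + 101 + 1668 + 2858 + 4895 + 1877 + 355 = 19265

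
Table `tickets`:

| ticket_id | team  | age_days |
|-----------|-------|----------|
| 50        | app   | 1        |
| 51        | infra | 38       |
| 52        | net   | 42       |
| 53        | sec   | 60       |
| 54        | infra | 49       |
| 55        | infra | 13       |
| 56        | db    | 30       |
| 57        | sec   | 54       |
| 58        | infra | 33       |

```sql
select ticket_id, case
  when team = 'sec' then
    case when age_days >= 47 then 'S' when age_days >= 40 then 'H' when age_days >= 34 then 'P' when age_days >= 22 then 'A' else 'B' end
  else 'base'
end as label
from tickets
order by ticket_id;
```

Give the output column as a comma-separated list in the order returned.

ticket_id=50: team='app' → outer ELSE → base
ticket_id=51: team='infra' → outer ELSE → base
ticket_id=52: team='net' → outer ELSE → base
ticket_id=53: team='sec' → inner[age_days >= 47] → S
ticket_id=54: team='infra' → outer ELSE → base
ticket_id=55: team='infra' → outer ELSE → base
ticket_id=56: team='db' → outer ELSE → base
ticket_id=57: team='sec' → inner[age_days >= 47] → S
ticket_id=58: team='infra' → outer ELSE → base

base, base, base, S, base, base, base, S, base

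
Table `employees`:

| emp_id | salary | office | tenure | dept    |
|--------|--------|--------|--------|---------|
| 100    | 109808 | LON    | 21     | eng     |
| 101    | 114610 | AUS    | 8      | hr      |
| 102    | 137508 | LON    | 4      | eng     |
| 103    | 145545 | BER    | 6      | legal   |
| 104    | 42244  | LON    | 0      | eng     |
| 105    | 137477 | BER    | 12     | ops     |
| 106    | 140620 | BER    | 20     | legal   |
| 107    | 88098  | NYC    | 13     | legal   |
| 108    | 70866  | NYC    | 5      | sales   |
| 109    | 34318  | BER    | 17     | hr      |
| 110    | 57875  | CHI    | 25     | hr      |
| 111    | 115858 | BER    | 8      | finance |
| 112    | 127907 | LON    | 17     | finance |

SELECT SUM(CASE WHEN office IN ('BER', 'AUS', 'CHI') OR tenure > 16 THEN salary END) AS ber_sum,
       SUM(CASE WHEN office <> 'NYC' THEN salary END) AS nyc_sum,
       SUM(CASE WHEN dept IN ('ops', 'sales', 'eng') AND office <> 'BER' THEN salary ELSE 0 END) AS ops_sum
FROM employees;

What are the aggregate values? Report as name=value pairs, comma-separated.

[ber_sum: office IN ('BER', 'AUS', 'CHI') OR tenure > 16]
emp_id=100: ✓ → 109808
emp_id=101: ✓ → 114610
emp_id=102: ✗
emp_id=103: ✓ → 145545
emp_id=104: ✗
emp_id=105: ✓ → 137477
emp_id=106: ✓ → 140620
emp_id=107: ✗
emp_id=108: ✗
emp_id=109: ✓ → 34318
emp_id=110: ✓ → 57875
emp_id=111: ✓ → 115858
emp_id=112: ✓ → 127907
ber_sum = 109808 + 114610 + 145545 + 137477 + 140620 + 34318 + 57875 + 115858 + 127907 = 984018
—
[nyc_sum: office <> 'NYC']
emp_id=100: ✓ → 109808
emp_id=101: ✓ → 114610
emp_id=102: ✓ → 137508
emp_id=103: ✓ → 145545
emp_id=104: ✓ → 42244
emp_id=105: ✓ → 137477
emp_id=106: ✓ → 140620
emp_id=107: ✗
emp_id=108: ✗
emp_id=109: ✓ → 34318
emp_id=110: ✓ → 57875
emp_id=111: ✓ → 115858
emp_id=112: ✓ → 127907
nyc_sum = 109808 + 114610 + 137508 + 145545 + 42244 + 137477 + 140620 + 34318 + 57875 + 115858 + 127907 = 1163770
—
[ops_sum: dept IN ('ops', 'sales', 'eng') AND office <> 'BER']
emp_id=100: ✓ → 109808
emp_id=101: ✗
emp_id=102: ✓ → 137508
emp_id=103: ✗
emp_id=104: ✓ → 42244
emp_id=105: ✗
emp_id=106: ✗
emp_id=107: ✗
emp_id=108: ✓ → 70866
emp_id=109: ✗
emp_id=110: ✗
emp_id=111: ✗
emp_id=112: ✗
ops_sum = 109808 + 137508 + 42244 + 70866 = 360426

ber_sum=984018, nyc_sum=1163770, ops_sum=360426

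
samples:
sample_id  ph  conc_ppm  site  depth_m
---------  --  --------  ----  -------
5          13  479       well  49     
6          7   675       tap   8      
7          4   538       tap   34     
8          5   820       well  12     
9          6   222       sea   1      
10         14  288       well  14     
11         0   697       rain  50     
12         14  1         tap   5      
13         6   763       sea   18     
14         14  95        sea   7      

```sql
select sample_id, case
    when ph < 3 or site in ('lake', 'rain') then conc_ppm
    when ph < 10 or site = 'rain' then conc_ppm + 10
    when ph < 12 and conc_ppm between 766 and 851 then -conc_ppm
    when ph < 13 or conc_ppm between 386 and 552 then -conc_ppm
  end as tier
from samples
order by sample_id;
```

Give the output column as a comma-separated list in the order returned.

-479, 685, 548, 830, 232, NULL, 697, NULL, 773, NULL

sample_id=5: ph < 13 or conc_ppm between 386 and 552 → -479
sample_id=6: ph < 10 or site = 'rain' → 685
sample_id=7: ph < 10 or site = 'rain' → 548
sample_id=8: ph < 10 or site = 'rain' → 830
sample_id=9: ph < 10 or site = 'rain' → 232
sample_id=10: (no match → NULL) → NULL
sample_id=11: ph < 3 or site in ('lake', 'rain') → 697
sample_id=12: (no match → NULL) → NULL
sample_id=13: ph < 10 or site = 'rain' → 773
sample_id=14: (no match → NULL) → NULL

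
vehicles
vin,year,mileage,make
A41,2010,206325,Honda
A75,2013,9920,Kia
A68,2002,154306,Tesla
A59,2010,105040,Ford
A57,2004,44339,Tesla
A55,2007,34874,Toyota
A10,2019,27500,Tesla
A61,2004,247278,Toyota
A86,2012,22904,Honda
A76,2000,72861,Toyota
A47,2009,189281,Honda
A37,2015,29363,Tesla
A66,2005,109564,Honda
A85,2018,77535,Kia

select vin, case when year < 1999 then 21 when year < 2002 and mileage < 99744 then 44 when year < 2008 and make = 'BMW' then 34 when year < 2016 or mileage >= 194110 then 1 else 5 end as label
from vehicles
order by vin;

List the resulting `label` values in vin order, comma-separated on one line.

5, 1, 1, 1, 1, 1, 1, 1, 1, 1, 1, 44, 5, 1

vin=A10: ELSE → 5
vin=A37: year < 2016 or mileage >= 194110 → 1
vin=A41: year < 2016 or mileage >= 194110 → 1
vin=A47: year < 2016 or mileage >= 194110 → 1
vin=A55: year < 2016 or mileage >= 194110 → 1
vin=A57: year < 2016 or mileage >= 194110 → 1
vin=A59: year < 2016 or mileage >= 194110 → 1
vin=A61: year < 2016 or mileage >= 194110 → 1
vin=A66: year < 2016 or mileage >= 194110 → 1
vin=A68: year < 2016 or mileage >= 194110 → 1
vin=A75: year < 2016 or mileage >= 194110 → 1
vin=A76: year < 2002 and mileage < 99744 → 44
vin=A85: ELSE → 5
vin=A86: year < 2016 or mileage >= 194110 → 1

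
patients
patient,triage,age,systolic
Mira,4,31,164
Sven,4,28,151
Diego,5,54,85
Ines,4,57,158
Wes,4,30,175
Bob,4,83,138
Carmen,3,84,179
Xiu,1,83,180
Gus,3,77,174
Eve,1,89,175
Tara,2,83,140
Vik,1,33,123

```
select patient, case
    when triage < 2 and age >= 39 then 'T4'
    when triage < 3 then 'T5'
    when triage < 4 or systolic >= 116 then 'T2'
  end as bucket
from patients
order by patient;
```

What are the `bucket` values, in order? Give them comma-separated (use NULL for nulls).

T2, T2, NULL, T4, T2, T2, T2, T2, T5, T5, T2, T4

patient=Bob: triage < 4 or systolic >= 116 → T2
patient=Carmen: triage < 4 or systolic >= 116 → T2
patient=Diego: (no match → NULL) → NULL
patient=Eve: triage < 2 and age >= 39 → T4
patient=Gus: triage < 4 or systolic >= 116 → T2
patient=Ines: triage < 4 or systolic >= 116 → T2
patient=Mira: triage < 4 or systolic >= 116 → T2
patient=Sven: triage < 4 or systolic >= 116 → T2
patient=Tara: triage < 3 → T5
patient=Vik: triage < 3 → T5
patient=Wes: triage < 4 or systolic >= 116 → T2
patient=Xiu: triage < 2 and age >= 39 → T4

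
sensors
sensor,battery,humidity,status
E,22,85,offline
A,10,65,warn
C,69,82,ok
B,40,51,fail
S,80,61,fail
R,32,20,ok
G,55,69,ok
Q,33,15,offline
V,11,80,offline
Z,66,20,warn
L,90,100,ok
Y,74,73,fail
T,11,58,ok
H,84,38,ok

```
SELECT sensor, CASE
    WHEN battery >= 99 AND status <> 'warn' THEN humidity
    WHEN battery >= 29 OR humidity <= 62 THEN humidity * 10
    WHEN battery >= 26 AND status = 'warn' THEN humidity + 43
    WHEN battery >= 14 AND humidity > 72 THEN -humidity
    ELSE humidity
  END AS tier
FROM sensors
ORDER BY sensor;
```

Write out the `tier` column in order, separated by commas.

65, 510, 820, -85, 690, 380, 1000, 150, 200, 610, 580, 80, 730, 200

sensor=A: ELSE → 65
sensor=B: battery >= 29 OR humidity <= 62 → 510
sensor=C: battery >= 29 OR humidity <= 62 → 820
sensor=E: battery >= 14 AND humidity > 72 → -85
sensor=G: battery >= 29 OR humidity <= 62 → 690
sensor=H: battery >= 29 OR humidity <= 62 → 380
sensor=L: battery >= 29 OR humidity <= 62 → 1000
sensor=Q: battery >= 29 OR humidity <= 62 → 150
sensor=R: battery >= 29 OR humidity <= 62 → 200
sensor=S: battery >= 29 OR humidity <= 62 → 610
sensor=T: battery >= 29 OR humidity <= 62 → 580
sensor=V: ELSE → 80
sensor=Y: battery >= 29 OR humidity <= 62 → 730
sensor=Z: battery >= 29 OR humidity <= 62 → 200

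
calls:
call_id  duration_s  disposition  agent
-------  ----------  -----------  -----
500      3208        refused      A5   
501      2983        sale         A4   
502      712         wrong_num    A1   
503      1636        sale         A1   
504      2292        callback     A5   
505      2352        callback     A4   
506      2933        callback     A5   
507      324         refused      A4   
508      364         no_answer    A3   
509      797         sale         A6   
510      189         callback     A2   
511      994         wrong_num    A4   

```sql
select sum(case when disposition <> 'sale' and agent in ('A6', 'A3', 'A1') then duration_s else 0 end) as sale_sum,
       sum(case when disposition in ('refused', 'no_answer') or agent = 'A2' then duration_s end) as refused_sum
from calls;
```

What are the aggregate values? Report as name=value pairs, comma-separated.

sale_sum=1076, refused_sum=4085

[sale_sum: disposition <> 'sale' and agent in ('A6', 'A3', 'A1')]
call_id=500: ✗
call_id=501: ✗
call_id=502: ✓ → 712
call_id=503: ✗
call_id=504: ✗
call_id=505: ✗
call_id=506: ✗
call_id=507: ✗
call_id=508: ✓ → 364
call_id=509: ✗
call_id=510: ✗
call_id=511: ✗
sale_sum = 712 + 364 = 1076
—
[refused_sum: disposition in ('refused', 'no_answer') or agent = 'A2']
call_id=500: ✓ → 3208
call_id=501: ✗
call_id=502: ✗
call_id=503: ✗
call_id=504: ✗
call_id=505: ✗
call_id=506: ✗
call_id=507: ✓ → 324
call_id=508: ✓ → 364
call_id=509: ✗
call_id=510: ✓ → 189
call_id=511: ✗
refused_sum = 3208 + 324 + 364 + 189 = 4085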